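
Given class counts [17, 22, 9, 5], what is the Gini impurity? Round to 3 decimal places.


Total = 53. Proportions: 17/53, 22/53, 9/53, 5/53. sum(p_i^2) = 0.3129. Gini = 1 - 0.3129 = 0.6871, which rounds to 0.687.

0.687


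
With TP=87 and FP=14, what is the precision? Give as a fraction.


Precision = TP / (TP + FP) = 87 / 101 = 87/101.

87/101


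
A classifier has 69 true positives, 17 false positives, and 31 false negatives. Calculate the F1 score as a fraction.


Precision = 69/86 = 69/86. Recall = 69/100 = 69/100. F1 = 2*P*R/(P+R) = 23/31.

23/31


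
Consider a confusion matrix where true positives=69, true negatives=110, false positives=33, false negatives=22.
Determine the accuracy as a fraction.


Accuracy = (TP + TN) / (TP + TN + FP + FN) = (69 + 110) / 234 = 179/234.

179/234


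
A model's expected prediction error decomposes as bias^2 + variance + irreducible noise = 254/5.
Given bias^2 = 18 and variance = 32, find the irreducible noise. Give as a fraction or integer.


Total error = bias^2 + variance + irreducible noise. So irreducible noise = 254/5 - 18 - 32 = 4/5.

4/5


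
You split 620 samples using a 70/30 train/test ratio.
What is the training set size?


Test set = 620 * 30% = 186. Training set = 620 - 186 = 434.

434


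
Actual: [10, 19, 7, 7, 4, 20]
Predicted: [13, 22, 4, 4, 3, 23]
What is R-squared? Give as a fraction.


Mean(y) = 67/6. SS_res = 46. SS_tot = 1361/6. R^2 = 1 - 46/(1361/6) = 1085/1361.

1085/1361


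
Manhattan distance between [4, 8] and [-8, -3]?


d = sum of absolute differences: |4--8|=12 + |8--3|=11 = 23.

23


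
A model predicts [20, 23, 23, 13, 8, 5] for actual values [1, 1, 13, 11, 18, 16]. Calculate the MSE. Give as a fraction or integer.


MSE = (1/6) * ((1-20)^2=361 + (1-23)^2=484 + (13-23)^2=100 + (11-13)^2=4 + (18-8)^2=100 + (16-5)^2=121). Sum = 1170. MSE = 195.

195


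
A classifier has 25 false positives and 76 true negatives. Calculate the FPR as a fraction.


FPR = FP / (FP + TN) = 25 / 101 = 25/101.

25/101


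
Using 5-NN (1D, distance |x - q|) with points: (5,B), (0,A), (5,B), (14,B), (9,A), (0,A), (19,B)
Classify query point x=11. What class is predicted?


Distances: |5-11|=6, |0-11|=11, |5-11|=6, |14-11|=3, |9-11|=2, |0-11|=11, |19-11|=8. 5 nearest: (9,A), (14,B), (5,B), (5,B), (19,B). Counts: {'A': 1, 'B': 4}. Majority class: B.

B


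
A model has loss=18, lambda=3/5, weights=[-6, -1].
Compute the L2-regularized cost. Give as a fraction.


L2 sq norm = sum(w^2) = 37. J = 18 + 3/5 * 37 = 201/5.

201/5


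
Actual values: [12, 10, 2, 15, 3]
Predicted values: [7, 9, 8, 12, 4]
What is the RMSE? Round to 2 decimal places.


MSE = 14.4000. RMSE = sqrt(14.4000) = 3.79.

3.79


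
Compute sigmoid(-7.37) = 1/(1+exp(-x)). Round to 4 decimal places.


sigma(-7.37) = 1/(1+e^(7.37)) = 1/(1+1587.633783) = 1/1588.633783 = 0.0006.

0.0006


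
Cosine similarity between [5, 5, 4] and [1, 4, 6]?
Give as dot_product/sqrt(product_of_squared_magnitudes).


dot = 49. |a|^2 = 66, |b|^2 = 53. cos = 49/sqrt(3498).

49/sqrt(3498)


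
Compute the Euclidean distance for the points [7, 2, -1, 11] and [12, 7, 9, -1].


d = sqrt(sum of squared differences). (7-12)^2=25, (2-7)^2=25, (-1-9)^2=100, (11--1)^2=144. Sum = 294.

sqrt(294)


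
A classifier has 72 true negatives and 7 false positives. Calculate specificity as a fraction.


Specificity = TN / (TN + FP) = 72 / 79 = 72/79.

72/79


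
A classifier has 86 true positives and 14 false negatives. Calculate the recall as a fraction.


Recall = TP / (TP + FN) = 86 / 100 = 43/50.

43/50


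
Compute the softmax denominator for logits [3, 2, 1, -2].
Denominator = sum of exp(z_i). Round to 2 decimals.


Denom = e^3=20.0855 + e^2=7.3891 + e^1=2.7183 + e^-2=0.1353. Sum = 30.3282, which rounds to 30.33.

30.33


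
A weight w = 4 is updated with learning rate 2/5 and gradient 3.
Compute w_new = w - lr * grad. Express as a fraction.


w_new = 4 - 2/5 * 3 = 4 - 6/5 = 14/5.

14/5


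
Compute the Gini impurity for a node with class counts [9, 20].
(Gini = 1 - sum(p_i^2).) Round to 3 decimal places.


Total = 29. Proportions: 9/29, 20/29. sum(p_i^2) = 0.5719. Gini = 1 - 0.5719 = 0.4281, which rounds to 0.428.

0.428


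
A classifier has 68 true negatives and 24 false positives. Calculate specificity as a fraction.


Specificity = TN / (TN + FP) = 68 / 92 = 17/23.

17/23


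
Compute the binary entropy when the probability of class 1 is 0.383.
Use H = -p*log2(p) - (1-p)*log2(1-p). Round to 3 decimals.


H = -0.383*log2(0.383) - 0.617*log2(0.617) = 0.960.

0.960


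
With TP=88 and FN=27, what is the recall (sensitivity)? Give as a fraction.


Recall = TP / (TP + FN) = 88 / 115 = 88/115.

88/115


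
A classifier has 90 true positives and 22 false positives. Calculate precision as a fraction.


Precision = TP / (TP + FP) = 90 / 112 = 45/56.

45/56


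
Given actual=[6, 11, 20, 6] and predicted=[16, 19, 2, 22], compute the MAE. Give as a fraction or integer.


MAE = (1/4) * (|6-16|=10 + |11-19|=8 + |20-2|=18 + |6-22|=16). Sum = 52. MAE = 13.

13


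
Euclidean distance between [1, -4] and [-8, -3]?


d = sqrt(sum of squared differences). (1--8)^2=81, (-4--3)^2=1. Sum = 82.

sqrt(82)


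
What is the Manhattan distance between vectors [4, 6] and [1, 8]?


d = sum of absolute differences: |4-1|=3 + |6-8|=2 = 5.

5


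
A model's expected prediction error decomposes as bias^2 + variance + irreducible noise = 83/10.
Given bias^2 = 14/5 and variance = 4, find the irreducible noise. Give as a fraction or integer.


Total error = bias^2 + variance + irreducible noise. So irreducible noise = 83/10 - 14/5 - 4 = 3/2.

3/2


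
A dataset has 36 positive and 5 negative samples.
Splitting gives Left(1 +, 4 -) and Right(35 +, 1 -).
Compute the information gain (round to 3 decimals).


H(parent) = 0.5349. H(left) = 0.7219, H(right) = 0.1831. Weighted = (5/41)*0.7219 + (36/41)*0.1831 = 0.2488. IG = 0.5349 - 0.2488 = 0.2861, which rounds to 0.286.

0.286


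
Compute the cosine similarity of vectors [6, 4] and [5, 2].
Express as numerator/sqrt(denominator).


dot = 38. |a|^2 = 52, |b|^2 = 29. cos = 38/sqrt(1508).

38/sqrt(1508)


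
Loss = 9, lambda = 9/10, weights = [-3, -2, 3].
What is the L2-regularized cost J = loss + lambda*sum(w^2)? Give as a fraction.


L2 sq norm = sum(w^2) = 22. J = 9 + 9/10 * 22 = 144/5.

144/5


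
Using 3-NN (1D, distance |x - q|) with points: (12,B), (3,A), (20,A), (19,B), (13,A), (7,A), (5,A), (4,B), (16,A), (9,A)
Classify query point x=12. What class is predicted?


Distances: |12-12|=0, |3-12|=9, |20-12|=8, |19-12|=7, |13-12|=1, |7-12|=5, |5-12|=7, |4-12|=8, |16-12|=4, |9-12|=3. 3 nearest: (12,B), (13,A), (9,A). Counts: {'B': 1, 'A': 2}. Majority class: A.

A


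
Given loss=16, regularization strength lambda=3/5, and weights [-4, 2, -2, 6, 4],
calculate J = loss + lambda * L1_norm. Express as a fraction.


L1 norm = sum(|w|) = 18. J = 16 + 3/5 * 18 = 134/5.

134/5


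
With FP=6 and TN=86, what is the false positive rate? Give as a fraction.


FPR = FP / (FP + TN) = 6 / 92 = 3/46.

3/46


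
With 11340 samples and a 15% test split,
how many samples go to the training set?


Test set = 11340 * 15% = 1701. Training set = 11340 - 1701 = 9639.

9639


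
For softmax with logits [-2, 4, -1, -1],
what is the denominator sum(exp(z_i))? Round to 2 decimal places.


Denom = e^-2=0.1353 + e^4=54.5982 + e^-1=0.3679 + e^-1=0.3679. Sum = 55.4693, which rounds to 55.47.

55.47


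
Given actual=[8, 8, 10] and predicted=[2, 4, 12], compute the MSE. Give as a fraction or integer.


MSE = (1/3) * ((8-2)^2=36 + (8-4)^2=16 + (10-12)^2=4). Sum = 56. MSE = 56/3.

56/3


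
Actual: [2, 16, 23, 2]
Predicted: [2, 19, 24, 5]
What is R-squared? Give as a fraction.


Mean(y) = 43/4. SS_res = 19. SS_tot = 1323/4. R^2 = 1 - 19/(1323/4) = 1247/1323.

1247/1323


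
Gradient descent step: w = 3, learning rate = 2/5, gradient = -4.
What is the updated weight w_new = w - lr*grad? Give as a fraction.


w_new = 3 - 2/5 * -4 = 3 - -8/5 = 23/5.

23/5


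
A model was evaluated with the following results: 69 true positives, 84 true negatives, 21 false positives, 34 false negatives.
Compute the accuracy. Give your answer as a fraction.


Accuracy = (TP + TN) / (TP + TN + FP + FN) = (69 + 84) / 208 = 153/208.

153/208


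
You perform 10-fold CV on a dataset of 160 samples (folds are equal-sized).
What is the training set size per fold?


Each validation fold has 160/10 = 16 samples. Training set = 160 - 16 = 144.

144


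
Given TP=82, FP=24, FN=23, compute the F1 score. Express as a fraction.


Precision = 82/106 = 41/53. Recall = 82/105 = 82/105. F1 = 2*P*R/(P+R) = 164/211.

164/211


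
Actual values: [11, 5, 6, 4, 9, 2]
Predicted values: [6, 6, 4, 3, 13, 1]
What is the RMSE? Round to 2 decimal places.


MSE = 8.0000. RMSE = sqrt(8.0000) = 2.83.

2.83


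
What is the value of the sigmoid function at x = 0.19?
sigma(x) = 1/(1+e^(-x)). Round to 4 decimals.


sigma(0.19) = 1/(1+e^(-0.19)) = 1/(1+0.826959) = 1/1.826959 = 0.5474.

0.5474


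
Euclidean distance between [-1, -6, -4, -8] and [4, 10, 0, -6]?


d = sqrt(sum of squared differences). (-1-4)^2=25, (-6-10)^2=256, (-4-0)^2=16, (-8--6)^2=4. Sum = 301.

sqrt(301)


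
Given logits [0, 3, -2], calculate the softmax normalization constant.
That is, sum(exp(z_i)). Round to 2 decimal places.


Denom = e^0=1.0000 + e^3=20.0855 + e^-2=0.1353. Sum = 21.2208, which rounds to 21.22.

21.22


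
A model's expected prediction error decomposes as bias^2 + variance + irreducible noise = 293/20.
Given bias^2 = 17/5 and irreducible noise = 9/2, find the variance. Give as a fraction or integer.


Total error = bias^2 + variance + irreducible noise. So variance = 293/20 - 17/5 - 9/2 = 27/4.

27/4


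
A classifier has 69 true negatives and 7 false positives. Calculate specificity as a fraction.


Specificity = TN / (TN + FP) = 69 / 76 = 69/76.

69/76


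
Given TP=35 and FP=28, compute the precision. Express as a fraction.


Precision = TP / (TP + FP) = 35 / 63 = 5/9.

5/9


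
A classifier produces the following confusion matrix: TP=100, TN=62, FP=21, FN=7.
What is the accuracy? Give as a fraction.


Accuracy = (TP + TN) / (TP + TN + FP + FN) = (100 + 62) / 190 = 81/95.

81/95


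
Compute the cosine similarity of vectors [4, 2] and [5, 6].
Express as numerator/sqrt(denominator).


dot = 32. |a|^2 = 20, |b|^2 = 61. cos = 32/sqrt(1220).

32/sqrt(1220)


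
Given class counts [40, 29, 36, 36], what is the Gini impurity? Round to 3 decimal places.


Total = 141. Proportions: 40/141, 29/141, 36/141, 36/141. sum(p_i^2) = 0.2532. Gini = 1 - 0.2532 = 0.7468, which rounds to 0.747.

0.747


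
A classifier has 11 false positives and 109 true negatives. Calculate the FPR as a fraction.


FPR = FP / (FP + TN) = 11 / 120 = 11/120.

11/120


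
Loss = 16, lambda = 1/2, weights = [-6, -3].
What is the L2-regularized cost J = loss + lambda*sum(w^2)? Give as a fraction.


L2 sq norm = sum(w^2) = 45. J = 16 + 1/2 * 45 = 77/2.

77/2


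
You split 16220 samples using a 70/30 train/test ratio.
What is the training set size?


Test set = 16220 * 30% = 4866. Training set = 16220 - 4866 = 11354.

11354


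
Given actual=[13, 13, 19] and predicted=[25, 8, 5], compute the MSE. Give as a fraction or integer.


MSE = (1/3) * ((13-25)^2=144 + (13-8)^2=25 + (19-5)^2=196). Sum = 365. MSE = 365/3.

365/3


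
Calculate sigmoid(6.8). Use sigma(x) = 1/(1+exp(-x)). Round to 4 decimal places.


sigma(6.8) = 1/(1+e^(-6.8)) = 1/(1+0.001114) = 1/1.001114 = 0.9989.

0.9989


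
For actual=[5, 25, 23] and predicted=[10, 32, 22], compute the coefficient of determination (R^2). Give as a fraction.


Mean(y) = 53/3. SS_res = 75. SS_tot = 728/3. R^2 = 1 - 75/(728/3) = 503/728.

503/728


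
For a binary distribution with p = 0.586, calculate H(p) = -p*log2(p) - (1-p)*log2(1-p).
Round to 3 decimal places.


H = -0.586*log2(0.586) - 0.414*log2(0.414) = 0.979.

0.979


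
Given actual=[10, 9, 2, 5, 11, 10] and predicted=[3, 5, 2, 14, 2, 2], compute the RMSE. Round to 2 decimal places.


MSE = 48.5000. RMSE = sqrt(48.5000) = 6.96.

6.96


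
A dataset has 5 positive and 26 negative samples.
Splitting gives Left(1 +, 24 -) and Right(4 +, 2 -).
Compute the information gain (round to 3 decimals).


H(parent) = 0.6374. H(left) = 0.2423, H(right) = 0.9183. Weighted = (25/31)*0.2423 + (6/31)*0.9183 = 0.3731. IG = 0.6374 - 0.3731 = 0.2643, which rounds to 0.264.

0.264


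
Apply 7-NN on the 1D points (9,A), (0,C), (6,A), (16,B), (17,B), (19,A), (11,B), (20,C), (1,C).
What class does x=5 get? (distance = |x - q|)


Distances: |9-5|=4, |0-5|=5, |6-5|=1, |16-5|=11, |17-5|=12, |19-5|=14, |11-5|=6, |20-5|=15, |1-5|=4. 7 nearest: (6,A), (9,A), (1,C), (0,C), (11,B), (16,B), (17,B). Counts: {'A': 2, 'C': 2, 'B': 3}. Majority class: B.

B


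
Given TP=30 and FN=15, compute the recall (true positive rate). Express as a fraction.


Recall = TP / (TP + FN) = 30 / 45 = 2/3.

2/3


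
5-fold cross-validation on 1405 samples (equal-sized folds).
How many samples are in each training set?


Each validation fold has 1405/5 = 281 samples. Training set = 1405 - 281 = 1124.

1124


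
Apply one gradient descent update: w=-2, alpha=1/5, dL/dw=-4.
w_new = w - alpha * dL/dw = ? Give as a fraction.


w_new = -2 - 1/5 * -4 = -2 - -4/5 = -6/5.

-6/5


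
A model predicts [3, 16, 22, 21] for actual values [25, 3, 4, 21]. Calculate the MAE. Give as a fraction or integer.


MAE = (1/4) * (|25-3|=22 + |3-16|=13 + |4-22|=18 + |21-21|=0). Sum = 53. MAE = 53/4.

53/4


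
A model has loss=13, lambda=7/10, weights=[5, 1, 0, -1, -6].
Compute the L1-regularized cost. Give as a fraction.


L1 norm = sum(|w|) = 13. J = 13 + 7/10 * 13 = 221/10.

221/10


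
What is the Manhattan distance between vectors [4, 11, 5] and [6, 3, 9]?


d = sum of absolute differences: |4-6|=2 + |11-3|=8 + |5-9|=4 = 14.

14


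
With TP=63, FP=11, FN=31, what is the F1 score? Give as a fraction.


Precision = 63/74 = 63/74. Recall = 63/94 = 63/94. F1 = 2*P*R/(P+R) = 3/4.

3/4


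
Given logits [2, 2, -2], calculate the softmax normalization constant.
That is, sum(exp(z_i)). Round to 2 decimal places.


Denom = e^2=7.3891 + e^2=7.3891 + e^-2=0.1353. Sum = 14.9135, which rounds to 14.91.

14.91


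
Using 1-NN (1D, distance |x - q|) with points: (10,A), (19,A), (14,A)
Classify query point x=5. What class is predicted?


Distances: |10-5|=5, |19-5|=14, |14-5|=9. 1 nearest: (10,A). Counts: {'A': 1}. Majority class: A.

A


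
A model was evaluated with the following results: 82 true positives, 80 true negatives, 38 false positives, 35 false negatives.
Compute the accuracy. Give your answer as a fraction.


Accuracy = (TP + TN) / (TP + TN + FP + FN) = (82 + 80) / 235 = 162/235.

162/235


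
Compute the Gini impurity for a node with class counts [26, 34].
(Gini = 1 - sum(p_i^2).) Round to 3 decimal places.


Total = 60. Proportions: 26/60, 34/60. sum(p_i^2) = 0.5089. Gini = 1 - 0.5089 = 0.4911, which rounds to 0.491.

0.491


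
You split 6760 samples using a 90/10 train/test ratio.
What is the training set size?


Test set = 6760 * 10% = 676. Training set = 6760 - 676 = 6084.

6084


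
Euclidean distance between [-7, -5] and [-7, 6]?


d = sqrt(sum of squared differences). (-7--7)^2=0, (-5-6)^2=121. Sum = 121.

11


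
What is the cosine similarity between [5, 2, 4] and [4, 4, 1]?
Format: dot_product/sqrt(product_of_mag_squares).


dot = 32. |a|^2 = 45, |b|^2 = 33. cos = 32/sqrt(1485).

32/sqrt(1485)


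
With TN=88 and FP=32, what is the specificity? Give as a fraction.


Specificity = TN / (TN + FP) = 88 / 120 = 11/15.

11/15


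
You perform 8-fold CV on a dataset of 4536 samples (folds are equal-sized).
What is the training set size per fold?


Each validation fold has 4536/8 = 567 samples. Training set = 4536 - 567 = 3969.

3969


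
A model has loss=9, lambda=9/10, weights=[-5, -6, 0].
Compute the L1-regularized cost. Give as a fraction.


L1 norm = sum(|w|) = 11. J = 9 + 9/10 * 11 = 189/10.

189/10


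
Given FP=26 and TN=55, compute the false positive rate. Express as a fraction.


FPR = FP / (FP + TN) = 26 / 81 = 26/81.

26/81


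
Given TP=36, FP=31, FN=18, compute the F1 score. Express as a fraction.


Precision = 36/67 = 36/67. Recall = 36/54 = 2/3. F1 = 2*P*R/(P+R) = 72/121.

72/121


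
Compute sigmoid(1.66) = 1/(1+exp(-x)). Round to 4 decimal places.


sigma(1.66) = 1/(1+e^(-1.66)) = 1/(1+0.190139) = 1/1.190139 = 0.8402.

0.8402


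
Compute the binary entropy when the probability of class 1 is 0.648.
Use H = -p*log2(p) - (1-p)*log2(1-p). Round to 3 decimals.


H = -0.648*log2(0.648) - 0.352*log2(0.352) = 0.936.

0.936


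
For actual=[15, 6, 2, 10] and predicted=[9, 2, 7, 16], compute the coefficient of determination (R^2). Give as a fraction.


Mean(y) = 33/4. SS_res = 113. SS_tot = 371/4. R^2 = 1 - 113/(371/4) = -81/371.

-81/371


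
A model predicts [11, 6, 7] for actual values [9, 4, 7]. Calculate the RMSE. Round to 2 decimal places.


MSE = 2.6667. RMSE = sqrt(2.6667) = 1.63.

1.63


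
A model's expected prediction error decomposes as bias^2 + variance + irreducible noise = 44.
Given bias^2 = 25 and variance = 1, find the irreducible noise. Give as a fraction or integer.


Total error = bias^2 + variance + irreducible noise. So irreducible noise = 44 - 25 - 1 = 18.

18


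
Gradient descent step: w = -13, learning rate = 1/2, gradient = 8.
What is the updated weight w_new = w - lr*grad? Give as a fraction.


w_new = -13 - 1/2 * 8 = -13 - 4 = -17.

-17


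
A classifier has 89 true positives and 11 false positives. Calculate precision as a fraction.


Precision = TP / (TP + FP) = 89 / 100 = 89/100.

89/100


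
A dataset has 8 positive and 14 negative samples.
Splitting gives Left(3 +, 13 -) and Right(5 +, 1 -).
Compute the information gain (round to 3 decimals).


H(parent) = 0.9457. H(left) = 0.6962, H(right) = 0.6500. Weighted = (16/22)*0.6962 + (6/22)*0.6500 = 0.6836. IG = 0.9457 - 0.6836 = 0.2621, which rounds to 0.262.

0.262


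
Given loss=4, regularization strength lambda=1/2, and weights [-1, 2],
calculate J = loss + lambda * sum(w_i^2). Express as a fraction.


L2 sq norm = sum(w^2) = 5. J = 4 + 1/2 * 5 = 13/2.

13/2


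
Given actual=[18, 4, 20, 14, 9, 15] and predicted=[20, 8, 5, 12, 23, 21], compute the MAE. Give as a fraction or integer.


MAE = (1/6) * (|18-20|=2 + |4-8|=4 + |20-5|=15 + |14-12|=2 + |9-23|=14 + |15-21|=6). Sum = 43. MAE = 43/6.

43/6


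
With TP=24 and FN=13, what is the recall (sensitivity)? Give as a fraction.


Recall = TP / (TP + FN) = 24 / 37 = 24/37.

24/37


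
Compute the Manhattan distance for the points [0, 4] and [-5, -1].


d = sum of absolute differences: |0--5|=5 + |4--1|=5 = 10.

10


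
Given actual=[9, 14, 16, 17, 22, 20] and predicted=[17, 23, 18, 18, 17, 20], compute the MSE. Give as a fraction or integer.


MSE = (1/6) * ((9-17)^2=64 + (14-23)^2=81 + (16-18)^2=4 + (17-18)^2=1 + (22-17)^2=25 + (20-20)^2=0). Sum = 175. MSE = 175/6.

175/6


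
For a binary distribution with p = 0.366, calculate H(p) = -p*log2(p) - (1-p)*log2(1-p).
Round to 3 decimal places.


H = -0.366*log2(0.366) - 0.634*log2(0.634) = 0.948.

0.948


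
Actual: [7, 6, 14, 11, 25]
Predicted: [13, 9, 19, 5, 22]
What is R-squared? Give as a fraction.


Mean(y) = 63/5. SS_res = 115. SS_tot = 1166/5. R^2 = 1 - 115/(1166/5) = 591/1166.

591/1166


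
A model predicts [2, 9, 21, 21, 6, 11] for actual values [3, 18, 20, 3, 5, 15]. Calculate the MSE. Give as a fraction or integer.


MSE = (1/6) * ((3-2)^2=1 + (18-9)^2=81 + (20-21)^2=1 + (3-21)^2=324 + (5-6)^2=1 + (15-11)^2=16). Sum = 424. MSE = 212/3.

212/3


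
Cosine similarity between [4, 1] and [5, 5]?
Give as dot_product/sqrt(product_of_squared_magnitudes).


dot = 25. |a|^2 = 17, |b|^2 = 50. cos = 25/sqrt(850).

25/sqrt(850)


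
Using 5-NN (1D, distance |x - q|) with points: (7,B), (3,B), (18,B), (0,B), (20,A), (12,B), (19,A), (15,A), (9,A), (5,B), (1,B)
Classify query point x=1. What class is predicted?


Distances: |7-1|=6, |3-1|=2, |18-1|=17, |0-1|=1, |20-1|=19, |12-1|=11, |19-1|=18, |15-1|=14, |9-1|=8, |5-1|=4, |1-1|=0. 5 nearest: (1,B), (0,B), (3,B), (5,B), (7,B). Counts: {'B': 5}. Majority class: B.

B


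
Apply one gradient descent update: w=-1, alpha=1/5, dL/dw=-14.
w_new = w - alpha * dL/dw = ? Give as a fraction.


w_new = -1 - 1/5 * -14 = -1 - -14/5 = 9/5.

9/5


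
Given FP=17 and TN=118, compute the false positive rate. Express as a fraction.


FPR = FP / (FP + TN) = 17 / 135 = 17/135.

17/135


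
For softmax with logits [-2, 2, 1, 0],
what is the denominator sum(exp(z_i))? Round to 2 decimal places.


Denom = e^-2=0.1353 + e^2=7.3891 + e^1=2.7183 + e^0=1.0000. Sum = 11.2427, which rounds to 11.24.

11.24


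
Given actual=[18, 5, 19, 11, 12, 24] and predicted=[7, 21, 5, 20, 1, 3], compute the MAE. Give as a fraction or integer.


MAE = (1/6) * (|18-7|=11 + |5-21|=16 + |19-5|=14 + |11-20|=9 + |12-1|=11 + |24-3|=21). Sum = 82. MAE = 41/3.

41/3


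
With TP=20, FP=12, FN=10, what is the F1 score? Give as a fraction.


Precision = 20/32 = 5/8. Recall = 20/30 = 2/3. F1 = 2*P*R/(P+R) = 20/31.

20/31


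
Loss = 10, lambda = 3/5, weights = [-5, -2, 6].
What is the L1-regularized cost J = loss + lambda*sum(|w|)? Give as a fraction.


L1 norm = sum(|w|) = 13. J = 10 + 3/5 * 13 = 89/5.

89/5


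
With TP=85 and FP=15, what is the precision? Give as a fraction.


Precision = TP / (TP + FP) = 85 / 100 = 17/20.

17/20


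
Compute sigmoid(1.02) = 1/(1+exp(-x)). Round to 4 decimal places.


sigma(1.02) = 1/(1+e^(-1.02)) = 1/(1+0.360595) = 1/1.360595 = 0.7350.

0.7350


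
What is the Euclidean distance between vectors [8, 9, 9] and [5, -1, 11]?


d = sqrt(sum of squared differences). (8-5)^2=9, (9--1)^2=100, (9-11)^2=4. Sum = 113.

sqrt(113)


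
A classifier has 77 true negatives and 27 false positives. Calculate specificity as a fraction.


Specificity = TN / (TN + FP) = 77 / 104 = 77/104.

77/104


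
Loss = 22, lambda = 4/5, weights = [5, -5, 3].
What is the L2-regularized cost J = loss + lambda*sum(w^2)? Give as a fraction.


L2 sq norm = sum(w^2) = 59. J = 22 + 4/5 * 59 = 346/5.

346/5


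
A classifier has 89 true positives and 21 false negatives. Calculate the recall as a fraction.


Recall = TP / (TP + FN) = 89 / 110 = 89/110.

89/110


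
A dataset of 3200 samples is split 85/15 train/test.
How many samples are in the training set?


Test set = 3200 * 15% = 480. Training set = 3200 - 480 = 2720.

2720


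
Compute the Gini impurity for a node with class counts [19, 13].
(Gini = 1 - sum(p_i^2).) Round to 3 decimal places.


Total = 32. Proportions: 19/32, 13/32. sum(p_i^2) = 0.5176. Gini = 1 - 0.5176 = 0.4824, which rounds to 0.482.

0.482


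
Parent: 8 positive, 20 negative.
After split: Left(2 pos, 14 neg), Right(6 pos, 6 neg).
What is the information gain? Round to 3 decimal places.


H(parent) = 0.8631. H(left) = 0.5436, H(right) = 1.0000. Weighted = (16/28)*0.5436 + (12/28)*1.0000 = 0.7392. IG = 0.8631 - 0.7392 = 0.1239, which rounds to 0.124.

0.124


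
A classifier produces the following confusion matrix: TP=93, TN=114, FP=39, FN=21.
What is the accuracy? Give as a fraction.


Accuracy = (TP + TN) / (TP + TN + FP + FN) = (93 + 114) / 267 = 69/89.

69/89


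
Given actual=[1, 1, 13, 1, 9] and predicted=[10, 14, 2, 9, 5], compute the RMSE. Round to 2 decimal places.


MSE = 90.2000. RMSE = sqrt(90.2000) = 9.50.

9.50


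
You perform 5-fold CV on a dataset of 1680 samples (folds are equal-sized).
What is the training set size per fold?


Each validation fold has 1680/5 = 336 samples. Training set = 1680 - 336 = 1344.

1344


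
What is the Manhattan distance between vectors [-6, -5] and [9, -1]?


d = sum of absolute differences: |-6-9|=15 + |-5--1|=4 = 19.

19


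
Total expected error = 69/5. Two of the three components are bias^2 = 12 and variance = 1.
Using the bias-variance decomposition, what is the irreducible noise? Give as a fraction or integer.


Total error = bias^2 + variance + irreducible noise. So irreducible noise = 69/5 - 12 - 1 = 4/5.

4/5


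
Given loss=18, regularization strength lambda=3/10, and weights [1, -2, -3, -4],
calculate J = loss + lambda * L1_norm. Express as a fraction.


L1 norm = sum(|w|) = 10. J = 18 + 3/10 * 10 = 21.

21


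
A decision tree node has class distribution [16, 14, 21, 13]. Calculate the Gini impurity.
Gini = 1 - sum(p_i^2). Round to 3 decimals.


Total = 64. Proportions: 16/64, 14/64, 21/64, 13/64. sum(p_i^2) = 0.2593. Gini = 1 - 0.2593 = 0.7407, which rounds to 0.741.

0.741


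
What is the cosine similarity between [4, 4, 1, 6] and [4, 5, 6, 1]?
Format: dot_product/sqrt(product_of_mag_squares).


dot = 48. |a|^2 = 69, |b|^2 = 78. cos = 48/sqrt(5382).

48/sqrt(5382)


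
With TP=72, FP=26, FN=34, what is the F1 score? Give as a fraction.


Precision = 72/98 = 36/49. Recall = 72/106 = 36/53. F1 = 2*P*R/(P+R) = 12/17.

12/17


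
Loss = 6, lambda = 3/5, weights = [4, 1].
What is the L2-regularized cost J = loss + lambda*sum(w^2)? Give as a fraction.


L2 sq norm = sum(w^2) = 17. J = 6 + 3/5 * 17 = 81/5.

81/5


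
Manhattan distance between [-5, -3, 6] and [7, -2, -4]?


d = sum of absolute differences: |-5-7|=12 + |-3--2|=1 + |6--4|=10 = 23.

23


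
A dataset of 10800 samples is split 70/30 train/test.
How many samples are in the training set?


Test set = 10800 * 30% = 3240. Training set = 10800 - 3240 = 7560.

7560


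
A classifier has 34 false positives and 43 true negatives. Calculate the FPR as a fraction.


FPR = FP / (FP + TN) = 34 / 77 = 34/77.

34/77


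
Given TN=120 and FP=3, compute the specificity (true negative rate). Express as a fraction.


Specificity = TN / (TN + FP) = 120 / 123 = 40/41.

40/41


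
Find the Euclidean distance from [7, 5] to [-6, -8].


d = sqrt(sum of squared differences). (7--6)^2=169, (5--8)^2=169. Sum = 338.

sqrt(338)


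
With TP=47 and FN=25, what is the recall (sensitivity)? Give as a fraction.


Recall = TP / (TP + FN) = 47 / 72 = 47/72.

47/72


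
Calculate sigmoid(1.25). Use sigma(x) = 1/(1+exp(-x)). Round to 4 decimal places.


sigma(1.25) = 1/(1+e^(-1.25)) = 1/(1+0.286505) = 1/1.286505 = 0.7773.

0.7773


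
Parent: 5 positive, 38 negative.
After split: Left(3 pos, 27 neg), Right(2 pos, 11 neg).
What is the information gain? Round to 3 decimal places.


H(parent) = 0.5186. H(left) = 0.4690, H(right) = 0.6194. Weighted = (30/43)*0.4690 + (13/43)*0.6194 = 0.5145. IG = 0.5186 - 0.5145 = 0.0041, which rounds to 0.004.

0.004


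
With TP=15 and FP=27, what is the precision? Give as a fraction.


Precision = TP / (TP + FP) = 15 / 42 = 5/14.

5/14


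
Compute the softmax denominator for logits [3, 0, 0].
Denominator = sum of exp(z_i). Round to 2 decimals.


Denom = e^3=20.0855 + e^0=1.0000 + e^0=1.0000. Sum = 22.0855, which rounds to 22.09.

22.09


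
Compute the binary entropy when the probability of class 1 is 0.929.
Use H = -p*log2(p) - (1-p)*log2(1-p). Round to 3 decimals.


H = -0.929*log2(0.929) - 0.071*log2(0.071) = 0.370.

0.370


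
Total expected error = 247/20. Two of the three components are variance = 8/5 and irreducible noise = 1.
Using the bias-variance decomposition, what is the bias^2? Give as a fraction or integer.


Total error = bias^2 + variance + irreducible noise. So bias^2 = 247/20 - 8/5 - 1 = 39/4.

39/4


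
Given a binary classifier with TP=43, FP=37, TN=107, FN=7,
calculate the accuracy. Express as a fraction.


Accuracy = (TP + TN) / (TP + TN + FP + FN) = (43 + 107) / 194 = 75/97.

75/97


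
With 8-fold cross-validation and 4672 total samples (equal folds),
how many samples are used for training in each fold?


Each validation fold has 4672/8 = 584 samples. Training set = 4672 - 584 = 4088.

4088


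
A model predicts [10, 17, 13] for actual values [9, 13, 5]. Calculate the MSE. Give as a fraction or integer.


MSE = (1/3) * ((9-10)^2=1 + (13-17)^2=16 + (5-13)^2=64). Sum = 81. MSE = 27.

27


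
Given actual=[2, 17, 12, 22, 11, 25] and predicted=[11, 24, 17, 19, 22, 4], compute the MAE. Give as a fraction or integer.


MAE = (1/6) * (|2-11|=9 + |17-24|=7 + |12-17|=5 + |22-19|=3 + |11-22|=11 + |25-4|=21). Sum = 56. MAE = 28/3.

28/3


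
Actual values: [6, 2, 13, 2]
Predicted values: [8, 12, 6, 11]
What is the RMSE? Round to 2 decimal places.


MSE = 58.5000. RMSE = sqrt(58.5000) = 7.65.

7.65


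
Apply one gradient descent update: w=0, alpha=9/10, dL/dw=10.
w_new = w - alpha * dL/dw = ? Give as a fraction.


w_new = 0 - 9/10 * 10 = 0 - 9 = -9.

-9


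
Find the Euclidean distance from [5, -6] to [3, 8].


d = sqrt(sum of squared differences). (5-3)^2=4, (-6-8)^2=196. Sum = 200.

sqrt(200)


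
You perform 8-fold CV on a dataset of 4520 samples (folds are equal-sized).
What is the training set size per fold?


Each validation fold has 4520/8 = 565 samples. Training set = 4520 - 565 = 3955.

3955


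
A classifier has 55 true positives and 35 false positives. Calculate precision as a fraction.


Precision = TP / (TP + FP) = 55 / 90 = 11/18.

11/18


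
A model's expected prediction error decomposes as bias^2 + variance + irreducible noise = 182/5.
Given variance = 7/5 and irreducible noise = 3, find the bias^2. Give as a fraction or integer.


Total error = bias^2 + variance + irreducible noise. So bias^2 = 182/5 - 7/5 - 3 = 32.

32


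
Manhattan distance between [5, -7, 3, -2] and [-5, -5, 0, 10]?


d = sum of absolute differences: |5--5|=10 + |-7--5|=2 + |3-0|=3 + |-2-10|=12 = 27.

27


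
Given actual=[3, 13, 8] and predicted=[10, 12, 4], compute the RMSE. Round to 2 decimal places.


MSE = 22.0000. RMSE = sqrt(22.0000) = 4.69.

4.69


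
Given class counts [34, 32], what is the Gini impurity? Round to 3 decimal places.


Total = 66. Proportions: 34/66, 32/66. sum(p_i^2) = 0.5005. Gini = 1 - 0.5005 = 0.4995, which rounds to 0.500.

0.500


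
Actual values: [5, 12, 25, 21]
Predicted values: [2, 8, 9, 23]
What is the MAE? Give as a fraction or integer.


MAE = (1/4) * (|5-2|=3 + |12-8|=4 + |25-9|=16 + |21-23|=2). Sum = 25. MAE = 25/4.

25/4


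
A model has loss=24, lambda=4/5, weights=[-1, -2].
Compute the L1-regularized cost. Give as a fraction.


L1 norm = sum(|w|) = 3. J = 24 + 4/5 * 3 = 132/5.

132/5


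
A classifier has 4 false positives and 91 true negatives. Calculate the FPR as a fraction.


FPR = FP / (FP + TN) = 4 / 95 = 4/95.

4/95


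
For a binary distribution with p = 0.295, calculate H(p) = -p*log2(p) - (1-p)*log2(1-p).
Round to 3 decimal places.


H = -0.295*log2(0.295) - 0.705*log2(0.705) = 0.875.

0.875


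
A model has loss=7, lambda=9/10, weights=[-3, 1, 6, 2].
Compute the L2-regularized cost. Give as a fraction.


L2 sq norm = sum(w^2) = 50. J = 7 + 9/10 * 50 = 52.

52


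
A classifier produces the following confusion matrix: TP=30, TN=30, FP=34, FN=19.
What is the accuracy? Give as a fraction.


Accuracy = (TP + TN) / (TP + TN + FP + FN) = (30 + 30) / 113 = 60/113.

60/113


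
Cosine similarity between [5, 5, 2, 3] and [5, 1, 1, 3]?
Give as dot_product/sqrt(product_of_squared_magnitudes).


dot = 41. |a|^2 = 63, |b|^2 = 36. cos = 41/sqrt(2268).

41/sqrt(2268)


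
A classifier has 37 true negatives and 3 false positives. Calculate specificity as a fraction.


Specificity = TN / (TN + FP) = 37 / 40 = 37/40.

37/40


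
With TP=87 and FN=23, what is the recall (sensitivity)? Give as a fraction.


Recall = TP / (TP + FN) = 87 / 110 = 87/110.

87/110


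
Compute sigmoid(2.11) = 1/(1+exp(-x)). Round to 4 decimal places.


sigma(2.11) = 1/(1+e^(-2.11)) = 1/(1+0.121238) = 1/1.121238 = 0.8919.

0.8919


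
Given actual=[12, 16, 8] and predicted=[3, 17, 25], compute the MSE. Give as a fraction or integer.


MSE = (1/3) * ((12-3)^2=81 + (16-17)^2=1 + (8-25)^2=289). Sum = 371. MSE = 371/3.

371/3


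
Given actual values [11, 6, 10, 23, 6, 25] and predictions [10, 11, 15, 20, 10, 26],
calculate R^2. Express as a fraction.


Mean(y) = 27/2. SS_res = 77. SS_tot = 707/2. R^2 = 1 - 77/(707/2) = 79/101.

79/101


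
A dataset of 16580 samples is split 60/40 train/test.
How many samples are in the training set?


Test set = 16580 * 40% = 6632. Training set = 16580 - 6632 = 9948.

9948


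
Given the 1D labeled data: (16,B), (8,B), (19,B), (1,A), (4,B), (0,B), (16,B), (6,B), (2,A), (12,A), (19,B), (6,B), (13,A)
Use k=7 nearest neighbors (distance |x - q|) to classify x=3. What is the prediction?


Distances: |16-3|=13, |8-3|=5, |19-3|=16, |1-3|=2, |4-3|=1, |0-3|=3, |16-3|=13, |6-3|=3, |2-3|=1, |12-3|=9, |19-3|=16, |6-3|=3, |13-3|=10. 7 nearest: (2,A), (4,B), (1,A), (0,B), (6,B), (6,B), (8,B). Counts: {'A': 2, 'B': 5}. Majority class: B.

B


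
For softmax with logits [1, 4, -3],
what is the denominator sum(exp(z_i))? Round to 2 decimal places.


Denom = e^1=2.7183 + e^4=54.5982 + e^-3=0.0498. Sum = 57.3663, which rounds to 57.37.

57.37


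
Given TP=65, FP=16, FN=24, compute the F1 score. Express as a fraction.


Precision = 65/81 = 65/81. Recall = 65/89 = 65/89. F1 = 2*P*R/(P+R) = 13/17.

13/17


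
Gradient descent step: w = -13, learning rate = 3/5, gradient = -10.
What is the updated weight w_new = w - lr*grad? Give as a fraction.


w_new = -13 - 3/5 * -10 = -13 - -6 = -7.

-7


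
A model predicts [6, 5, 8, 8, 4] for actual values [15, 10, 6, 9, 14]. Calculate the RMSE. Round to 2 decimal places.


MSE = 42.2000. RMSE = sqrt(42.2000) = 6.50.

6.50


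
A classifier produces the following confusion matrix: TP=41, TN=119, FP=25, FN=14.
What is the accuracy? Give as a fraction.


Accuracy = (TP + TN) / (TP + TN + FP + FN) = (41 + 119) / 199 = 160/199.

160/199


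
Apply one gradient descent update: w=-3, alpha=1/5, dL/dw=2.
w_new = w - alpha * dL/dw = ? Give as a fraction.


w_new = -3 - 1/5 * 2 = -3 - 2/5 = -17/5.

-17/5


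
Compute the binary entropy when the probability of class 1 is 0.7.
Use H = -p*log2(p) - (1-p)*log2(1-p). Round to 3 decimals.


H = -0.7*log2(0.7) - 0.3*log2(0.3) = 0.881.

0.881


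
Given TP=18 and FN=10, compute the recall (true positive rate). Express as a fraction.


Recall = TP / (TP + FN) = 18 / 28 = 9/14.

9/14


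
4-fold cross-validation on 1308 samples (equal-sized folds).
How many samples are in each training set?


Each validation fold has 1308/4 = 327 samples. Training set = 1308 - 327 = 981.

981


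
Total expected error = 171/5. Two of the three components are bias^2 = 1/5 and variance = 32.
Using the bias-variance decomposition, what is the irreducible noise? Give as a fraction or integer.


Total error = bias^2 + variance + irreducible noise. So irreducible noise = 171/5 - 1/5 - 32 = 2.

2


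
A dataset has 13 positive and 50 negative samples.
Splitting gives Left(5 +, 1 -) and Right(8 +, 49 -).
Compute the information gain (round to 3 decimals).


H(parent) = 0.7344. H(left) = 0.6500, H(right) = 0.5852. Weighted = (6/63)*0.6500 + (57/63)*0.5852 = 0.5914. IG = 0.7344 - 0.5914 = 0.1430, which rounds to 0.143.

0.143


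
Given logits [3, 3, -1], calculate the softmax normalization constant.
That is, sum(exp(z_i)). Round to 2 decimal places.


Denom = e^3=20.0855 + e^3=20.0855 + e^-1=0.3679. Sum = 40.5389, which rounds to 40.54.

40.54


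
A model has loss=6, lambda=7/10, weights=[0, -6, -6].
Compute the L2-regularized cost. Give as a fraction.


L2 sq norm = sum(w^2) = 72. J = 6 + 7/10 * 72 = 282/5.

282/5


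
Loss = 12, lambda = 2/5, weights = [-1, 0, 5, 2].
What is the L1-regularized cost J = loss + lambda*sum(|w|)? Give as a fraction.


L1 norm = sum(|w|) = 8. J = 12 + 2/5 * 8 = 76/5.

76/5


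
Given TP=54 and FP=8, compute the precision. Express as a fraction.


Precision = TP / (TP + FP) = 54 / 62 = 27/31.

27/31


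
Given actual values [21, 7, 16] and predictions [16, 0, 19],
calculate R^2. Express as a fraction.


Mean(y) = 44/3. SS_res = 83. SS_tot = 302/3. R^2 = 1 - 83/(302/3) = 53/302.

53/302


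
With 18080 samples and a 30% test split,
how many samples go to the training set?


Test set = 18080 * 30% = 5424. Training set = 18080 - 5424 = 12656.

12656


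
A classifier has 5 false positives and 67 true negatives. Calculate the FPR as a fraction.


FPR = FP / (FP + TN) = 5 / 72 = 5/72.

5/72


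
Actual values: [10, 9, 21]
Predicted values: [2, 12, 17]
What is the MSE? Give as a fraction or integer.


MSE = (1/3) * ((10-2)^2=64 + (9-12)^2=9 + (21-17)^2=16). Sum = 89. MSE = 89/3.

89/3


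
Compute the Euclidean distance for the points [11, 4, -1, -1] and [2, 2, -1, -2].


d = sqrt(sum of squared differences). (11-2)^2=81, (4-2)^2=4, (-1--1)^2=0, (-1--2)^2=1. Sum = 86.

sqrt(86)


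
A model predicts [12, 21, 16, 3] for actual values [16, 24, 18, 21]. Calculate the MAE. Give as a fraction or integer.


MAE = (1/4) * (|16-12|=4 + |24-21|=3 + |18-16|=2 + |21-3|=18). Sum = 27. MAE = 27/4.

27/4


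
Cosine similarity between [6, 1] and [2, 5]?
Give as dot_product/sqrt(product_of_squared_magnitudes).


dot = 17. |a|^2 = 37, |b|^2 = 29. cos = 17/sqrt(1073).

17/sqrt(1073)


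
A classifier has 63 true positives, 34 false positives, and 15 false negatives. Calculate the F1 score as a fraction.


Precision = 63/97 = 63/97. Recall = 63/78 = 21/26. F1 = 2*P*R/(P+R) = 18/25.

18/25


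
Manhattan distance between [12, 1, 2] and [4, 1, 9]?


d = sum of absolute differences: |12-4|=8 + |1-1|=0 + |2-9|=7 = 15.

15


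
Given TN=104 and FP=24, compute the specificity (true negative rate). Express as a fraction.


Specificity = TN / (TN + FP) = 104 / 128 = 13/16.

13/16


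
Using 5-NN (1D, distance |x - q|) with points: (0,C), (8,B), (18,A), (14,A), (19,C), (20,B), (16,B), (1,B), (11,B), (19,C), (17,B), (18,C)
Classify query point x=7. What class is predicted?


Distances: |0-7|=7, |8-7|=1, |18-7|=11, |14-7|=7, |19-7|=12, |20-7|=13, |16-7|=9, |1-7|=6, |11-7|=4, |19-7|=12, |17-7|=10, |18-7|=11. 5 nearest: (8,B), (11,B), (1,B), (14,A), (0,C). Counts: {'B': 3, 'A': 1, 'C': 1}. Majority class: B.

B


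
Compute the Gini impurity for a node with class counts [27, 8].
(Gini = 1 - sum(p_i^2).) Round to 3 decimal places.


Total = 35. Proportions: 27/35, 8/35. sum(p_i^2) = 0.6473. Gini = 1 - 0.6473 = 0.3527, which rounds to 0.353.

0.353


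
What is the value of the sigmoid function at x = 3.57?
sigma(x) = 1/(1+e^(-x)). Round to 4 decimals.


sigma(3.57) = 1/(1+e^(-3.57)) = 1/(1+0.028156) = 1/1.028156 = 0.9726.

0.9726


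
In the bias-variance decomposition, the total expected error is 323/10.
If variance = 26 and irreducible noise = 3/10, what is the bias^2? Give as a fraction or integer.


Total error = bias^2 + variance + irreducible noise. So bias^2 = 323/10 - 26 - 3/10 = 6.

6


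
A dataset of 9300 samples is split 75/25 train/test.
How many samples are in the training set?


Test set = 9300 * 25% = 2325. Training set = 9300 - 2325 = 6975.

6975
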